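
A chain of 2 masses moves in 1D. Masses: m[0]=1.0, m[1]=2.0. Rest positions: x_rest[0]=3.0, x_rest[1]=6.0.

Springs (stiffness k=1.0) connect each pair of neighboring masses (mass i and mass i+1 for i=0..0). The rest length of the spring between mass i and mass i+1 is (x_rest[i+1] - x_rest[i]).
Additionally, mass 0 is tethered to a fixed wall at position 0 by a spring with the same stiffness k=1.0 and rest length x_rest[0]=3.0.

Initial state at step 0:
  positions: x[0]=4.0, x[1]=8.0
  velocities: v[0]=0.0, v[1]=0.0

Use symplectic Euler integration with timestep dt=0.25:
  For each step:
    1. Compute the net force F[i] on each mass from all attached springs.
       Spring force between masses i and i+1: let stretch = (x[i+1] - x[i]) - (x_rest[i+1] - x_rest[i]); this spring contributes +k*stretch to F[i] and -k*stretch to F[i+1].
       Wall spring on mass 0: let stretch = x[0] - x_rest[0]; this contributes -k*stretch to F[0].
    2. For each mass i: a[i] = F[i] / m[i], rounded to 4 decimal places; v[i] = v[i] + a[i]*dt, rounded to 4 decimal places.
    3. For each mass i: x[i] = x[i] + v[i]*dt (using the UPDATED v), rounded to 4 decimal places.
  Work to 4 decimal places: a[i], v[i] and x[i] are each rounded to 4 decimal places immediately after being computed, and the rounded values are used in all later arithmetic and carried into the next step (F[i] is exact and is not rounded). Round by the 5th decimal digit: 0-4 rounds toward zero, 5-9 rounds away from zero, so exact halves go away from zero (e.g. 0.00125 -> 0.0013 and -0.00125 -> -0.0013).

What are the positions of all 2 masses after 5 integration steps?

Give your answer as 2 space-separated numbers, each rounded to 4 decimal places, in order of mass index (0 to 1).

Step 0: x=[4.0000 8.0000] v=[0.0000 0.0000]
Step 1: x=[4.0000 7.9688] v=[0.0000 -0.1250]
Step 2: x=[3.9981 7.9073] v=[-0.0078 -0.2461]
Step 3: x=[3.9906 7.8174] v=[-0.0300 -0.3598]
Step 4: x=[3.9729 7.7016] v=[-0.0710 -0.4632]
Step 5: x=[3.9399 7.5630] v=[-0.1321 -0.5543]

Answer: 3.9399 7.5630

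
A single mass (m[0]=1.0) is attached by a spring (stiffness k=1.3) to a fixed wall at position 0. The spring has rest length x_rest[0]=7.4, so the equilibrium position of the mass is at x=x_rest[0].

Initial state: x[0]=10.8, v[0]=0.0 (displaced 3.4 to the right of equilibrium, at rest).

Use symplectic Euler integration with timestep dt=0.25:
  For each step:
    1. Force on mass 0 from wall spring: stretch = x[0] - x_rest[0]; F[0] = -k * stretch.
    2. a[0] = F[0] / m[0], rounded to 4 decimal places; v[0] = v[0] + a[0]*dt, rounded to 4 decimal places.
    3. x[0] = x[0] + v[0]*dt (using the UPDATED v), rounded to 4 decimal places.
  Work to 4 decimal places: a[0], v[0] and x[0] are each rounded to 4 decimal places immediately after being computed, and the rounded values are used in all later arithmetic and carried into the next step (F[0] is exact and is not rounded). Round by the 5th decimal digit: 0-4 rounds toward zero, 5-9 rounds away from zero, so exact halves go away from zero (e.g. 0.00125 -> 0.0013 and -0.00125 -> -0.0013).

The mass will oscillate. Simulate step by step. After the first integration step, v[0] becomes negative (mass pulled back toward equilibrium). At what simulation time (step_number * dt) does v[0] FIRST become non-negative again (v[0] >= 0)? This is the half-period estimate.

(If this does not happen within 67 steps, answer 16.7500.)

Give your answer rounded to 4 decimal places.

Step 0: x=[10.8000] v=[0.0000]
Step 1: x=[10.5238] v=[-1.1050]
Step 2: x=[9.9938] v=[-2.1202]
Step 3: x=[9.2530] v=[-2.9632]
Step 4: x=[8.3617] v=[-3.5654]
Step 5: x=[7.3922] v=[-3.8780]
Step 6: x=[6.4233] v=[-3.8755]
Step 7: x=[5.5338] v=[-3.5581]
Step 8: x=[4.7959] v=[-2.9516]
Step 9: x=[4.2696] v=[-2.1053]
Step 10: x=[3.9976] v=[-1.0879]
Step 11: x=[4.0021] v=[0.0179]
First v>=0 after going negative at step 11, time=2.7500

Answer: 2.7500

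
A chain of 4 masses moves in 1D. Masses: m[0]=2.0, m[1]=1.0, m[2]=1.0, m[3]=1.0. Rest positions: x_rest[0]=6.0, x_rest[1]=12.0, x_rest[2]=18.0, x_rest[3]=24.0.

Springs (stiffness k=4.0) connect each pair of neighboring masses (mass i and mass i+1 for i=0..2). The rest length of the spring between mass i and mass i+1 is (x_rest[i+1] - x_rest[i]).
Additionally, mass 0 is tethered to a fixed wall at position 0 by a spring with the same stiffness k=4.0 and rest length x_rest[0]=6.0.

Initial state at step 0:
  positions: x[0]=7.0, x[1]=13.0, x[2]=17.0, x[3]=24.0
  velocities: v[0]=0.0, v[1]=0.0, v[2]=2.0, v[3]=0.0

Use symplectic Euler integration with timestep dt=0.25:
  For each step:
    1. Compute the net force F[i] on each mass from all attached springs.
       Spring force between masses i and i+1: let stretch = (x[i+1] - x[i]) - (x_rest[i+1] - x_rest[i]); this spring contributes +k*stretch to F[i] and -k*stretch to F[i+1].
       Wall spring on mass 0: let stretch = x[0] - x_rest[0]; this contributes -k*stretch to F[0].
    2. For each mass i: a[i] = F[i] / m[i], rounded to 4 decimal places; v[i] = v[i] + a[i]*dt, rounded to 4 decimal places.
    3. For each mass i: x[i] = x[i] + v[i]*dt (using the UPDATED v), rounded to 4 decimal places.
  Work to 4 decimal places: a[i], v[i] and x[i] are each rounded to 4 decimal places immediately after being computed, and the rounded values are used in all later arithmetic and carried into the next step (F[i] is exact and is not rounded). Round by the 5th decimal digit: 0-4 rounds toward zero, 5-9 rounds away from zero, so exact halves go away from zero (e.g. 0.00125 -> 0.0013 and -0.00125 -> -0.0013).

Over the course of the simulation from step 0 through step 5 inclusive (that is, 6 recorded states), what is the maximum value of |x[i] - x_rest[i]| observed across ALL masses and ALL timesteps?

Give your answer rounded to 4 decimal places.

Step 0: x=[7.0000 13.0000 17.0000 24.0000] v=[0.0000 0.0000 2.0000 0.0000]
Step 1: x=[6.8750 12.5000 18.2500 23.7500] v=[-0.5000 -2.0000 5.0000 -1.0000]
Step 2: x=[6.5938 12.0313 19.4375 23.6250] v=[-1.1250 -1.8750 4.7500 -0.5000]
Step 3: x=[6.1680 12.0547 19.8203 23.9531] v=[-1.7032 0.0937 1.5313 1.3125]
Step 4: x=[5.7070 12.5479 19.2949 24.7480] v=[-1.8439 1.9726 -2.1015 3.1797]
Step 5: x=[5.3878 13.0176 18.4461 25.6797] v=[-1.2770 1.8787 -3.3954 3.7266]
Max displacement = 1.8203

Answer: 1.8203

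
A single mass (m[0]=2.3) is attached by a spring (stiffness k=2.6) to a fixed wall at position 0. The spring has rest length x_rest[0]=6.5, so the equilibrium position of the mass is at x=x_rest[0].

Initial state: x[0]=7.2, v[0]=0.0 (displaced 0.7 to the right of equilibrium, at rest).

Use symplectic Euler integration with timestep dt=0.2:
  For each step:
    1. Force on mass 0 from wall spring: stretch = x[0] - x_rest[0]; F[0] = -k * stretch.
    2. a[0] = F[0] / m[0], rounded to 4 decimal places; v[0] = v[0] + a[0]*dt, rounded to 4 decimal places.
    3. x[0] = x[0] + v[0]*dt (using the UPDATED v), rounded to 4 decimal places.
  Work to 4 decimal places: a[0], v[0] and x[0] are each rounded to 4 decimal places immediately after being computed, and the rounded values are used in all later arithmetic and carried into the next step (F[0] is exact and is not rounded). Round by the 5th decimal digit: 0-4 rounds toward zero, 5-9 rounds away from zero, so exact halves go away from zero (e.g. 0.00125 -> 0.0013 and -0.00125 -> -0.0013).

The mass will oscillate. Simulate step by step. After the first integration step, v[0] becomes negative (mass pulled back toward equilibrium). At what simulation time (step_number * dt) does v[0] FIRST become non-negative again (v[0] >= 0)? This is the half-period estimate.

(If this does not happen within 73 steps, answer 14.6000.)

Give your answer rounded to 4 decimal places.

Step 0: x=[7.2000] v=[0.0000]
Step 1: x=[7.1683] v=[-0.1583]
Step 2: x=[7.1064] v=[-0.3094]
Step 3: x=[7.0171] v=[-0.4465]
Step 4: x=[6.9044] v=[-0.5634]
Step 5: x=[6.7734] v=[-0.6548]
Step 6: x=[6.6301] v=[-0.7166]
Step 7: x=[6.4809] v=[-0.7460]
Step 8: x=[6.3326] v=[-0.7417]
Step 9: x=[6.1918] v=[-0.7039]
Step 10: x=[6.0650] v=[-0.6342]
Step 11: x=[5.9578] v=[-0.5359]
Step 12: x=[5.8751] v=[-0.4133]
Step 13: x=[5.8207] v=[-0.2720]
Step 14: x=[5.7970] v=[-0.1184]
Step 15: x=[5.8051] v=[0.0405]
First v>=0 after going negative at step 15, time=3.0000

Answer: 3.0000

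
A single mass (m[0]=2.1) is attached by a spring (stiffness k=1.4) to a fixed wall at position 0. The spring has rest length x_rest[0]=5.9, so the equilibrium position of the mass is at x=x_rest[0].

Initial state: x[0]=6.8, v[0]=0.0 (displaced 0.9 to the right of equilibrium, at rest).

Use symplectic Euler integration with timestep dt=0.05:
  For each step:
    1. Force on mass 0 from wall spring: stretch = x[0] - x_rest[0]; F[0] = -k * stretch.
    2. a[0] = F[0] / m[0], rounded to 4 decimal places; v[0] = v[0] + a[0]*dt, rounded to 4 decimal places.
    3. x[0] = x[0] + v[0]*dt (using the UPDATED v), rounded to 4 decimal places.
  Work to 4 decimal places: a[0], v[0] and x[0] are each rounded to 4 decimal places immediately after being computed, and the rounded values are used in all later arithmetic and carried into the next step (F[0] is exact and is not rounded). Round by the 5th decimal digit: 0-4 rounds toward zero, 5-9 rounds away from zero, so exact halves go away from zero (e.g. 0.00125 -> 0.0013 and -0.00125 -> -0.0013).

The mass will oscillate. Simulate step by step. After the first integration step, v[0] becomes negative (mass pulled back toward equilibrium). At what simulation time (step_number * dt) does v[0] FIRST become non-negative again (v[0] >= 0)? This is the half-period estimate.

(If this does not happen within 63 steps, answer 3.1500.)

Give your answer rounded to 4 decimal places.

Step 0: x=[6.8000] v=[0.0000]
Step 1: x=[6.7985] v=[-0.0300]
Step 2: x=[6.7955] v=[-0.0600]
Step 3: x=[6.7910] v=[-0.0899]
Step 4: x=[6.7850] v=[-0.1196]
Step 5: x=[6.7775] v=[-0.1491]
Step 6: x=[6.7686] v=[-0.1784]
Step 7: x=[6.7582] v=[-0.2074]
Step 8: x=[6.7464] v=[-0.2360]
Step 9: x=[6.7332] v=[-0.2642]
Step 10: x=[6.7186] v=[-0.2920]
Step 11: x=[6.7026] v=[-0.3193]
Step 12: x=[6.6853] v=[-0.3461]
Step 13: x=[6.6667] v=[-0.3723]
Step 14: x=[6.6468] v=[-0.3979]
Step 15: x=[6.6257] v=[-0.4228]
Step 16: x=[6.6034] v=[-0.4470]
Step 17: x=[6.5799] v=[-0.4704]
Step 18: x=[6.5552] v=[-0.4931]
Step 19: x=[6.5295] v=[-0.5149]
Step 20: x=[6.5027] v=[-0.5359]
Step 21: x=[6.4749] v=[-0.5560]
Step 22: x=[6.4461] v=[-0.5752]
Step 23: x=[6.4164] v=[-0.5934]
Step 24: x=[6.3859] v=[-0.6106]
Step 25: x=[6.3546] v=[-0.6268]
Step 26: x=[6.3225] v=[-0.6420]
Step 27: x=[6.2897] v=[-0.6561]
Step 28: x=[6.2562] v=[-0.6691]
Step 29: x=[6.2222] v=[-0.6810]
Step 30: x=[6.1876] v=[-0.6917]
Step 31: x=[6.1525] v=[-0.7013]
Step 32: x=[6.1170] v=[-0.7097]
Step 33: x=[6.0812] v=[-0.7169]
Step 34: x=[6.0451] v=[-0.7229]
Step 35: x=[6.0087] v=[-0.7277]
Step 36: x=[5.9721] v=[-0.7313]
Step 37: x=[5.9354] v=[-0.7337]
Step 38: x=[5.8987] v=[-0.7349]
Step 39: x=[5.8620] v=[-0.7349]
Step 40: x=[5.8253] v=[-0.7336]
Step 41: x=[5.7887] v=[-0.7311]
Step 42: x=[5.7523] v=[-0.7274]
Step 43: x=[5.7162] v=[-0.7225]
Step 44: x=[5.6804] v=[-0.7164]
Step 45: x=[5.6449] v=[-0.7091]
Step 46: x=[5.6099] v=[-0.7006]
Step 47: x=[5.5754] v=[-0.6909]
Step 48: x=[5.5414] v=[-0.6801]
Step 49: x=[5.5080] v=[-0.6681]
Step 50: x=[5.4753] v=[-0.6550]
Step 51: x=[5.4433] v=[-0.6408]
Step 52: x=[5.4120] v=[-0.6256]
Step 53: x=[5.3815] v=[-0.6093]
Step 54: x=[5.3519] v=[-0.5920]
Step 55: x=[5.3232] v=[-0.5737]
Step 56: x=[5.2955] v=[-0.5545]
Step 57: x=[5.2688] v=[-0.5344]
Step 58: x=[5.2431] v=[-0.5134]
Step 59: x=[5.2185] v=[-0.4915]
Step 60: x=[5.1951] v=[-0.4688]
Step 61: x=[5.1728] v=[-0.4453]
Step 62: x=[5.1517] v=[-0.4211]
Step 63: x=[5.1319] v=[-0.3962]
v[0] did not become non-negative within 63 steps; using fallback time=3.1500

Answer: 3.1500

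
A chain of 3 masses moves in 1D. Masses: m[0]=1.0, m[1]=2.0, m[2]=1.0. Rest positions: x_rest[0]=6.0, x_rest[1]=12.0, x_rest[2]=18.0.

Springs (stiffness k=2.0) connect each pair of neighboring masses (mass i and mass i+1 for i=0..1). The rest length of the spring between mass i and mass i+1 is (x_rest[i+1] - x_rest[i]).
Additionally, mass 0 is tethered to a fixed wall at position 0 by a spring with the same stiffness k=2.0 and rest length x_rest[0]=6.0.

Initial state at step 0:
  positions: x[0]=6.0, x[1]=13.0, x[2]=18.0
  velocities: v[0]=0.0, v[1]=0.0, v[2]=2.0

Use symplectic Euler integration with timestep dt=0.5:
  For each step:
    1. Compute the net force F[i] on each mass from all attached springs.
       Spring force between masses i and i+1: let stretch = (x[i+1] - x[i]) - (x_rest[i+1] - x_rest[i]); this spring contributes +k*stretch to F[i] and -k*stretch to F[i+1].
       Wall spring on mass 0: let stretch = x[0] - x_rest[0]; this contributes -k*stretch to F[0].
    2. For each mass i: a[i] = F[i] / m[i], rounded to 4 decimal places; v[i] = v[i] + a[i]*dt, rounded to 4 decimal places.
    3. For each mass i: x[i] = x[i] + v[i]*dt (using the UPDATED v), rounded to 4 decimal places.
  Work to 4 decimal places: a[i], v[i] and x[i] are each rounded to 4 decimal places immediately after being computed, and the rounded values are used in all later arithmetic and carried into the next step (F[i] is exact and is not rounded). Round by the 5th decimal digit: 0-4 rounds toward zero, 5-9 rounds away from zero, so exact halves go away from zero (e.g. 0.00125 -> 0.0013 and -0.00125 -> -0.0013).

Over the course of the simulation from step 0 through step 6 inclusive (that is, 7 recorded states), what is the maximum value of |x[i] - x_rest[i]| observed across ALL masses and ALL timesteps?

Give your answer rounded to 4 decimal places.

Step 0: x=[6.0000 13.0000 18.0000] v=[0.0000 0.0000 2.0000]
Step 1: x=[6.5000 12.5000 19.5000] v=[1.0000 -1.0000 3.0000]
Step 2: x=[6.7500 12.2500 20.5000] v=[0.5000 -0.5000 2.0000]
Step 3: x=[6.3750 12.6875 20.3750] v=[-0.7500 0.8750 -0.2500]
Step 4: x=[5.9688 13.4688 19.4063] v=[-0.8125 1.5625 -1.9375]
Step 5: x=[6.3282 13.8595 18.4688] v=[0.7187 0.7813 -1.8750]
Step 6: x=[7.2891 13.5197 18.2267] v=[1.9218 -0.6797 -0.4843]
Max displacement = 2.5000

Answer: 2.5000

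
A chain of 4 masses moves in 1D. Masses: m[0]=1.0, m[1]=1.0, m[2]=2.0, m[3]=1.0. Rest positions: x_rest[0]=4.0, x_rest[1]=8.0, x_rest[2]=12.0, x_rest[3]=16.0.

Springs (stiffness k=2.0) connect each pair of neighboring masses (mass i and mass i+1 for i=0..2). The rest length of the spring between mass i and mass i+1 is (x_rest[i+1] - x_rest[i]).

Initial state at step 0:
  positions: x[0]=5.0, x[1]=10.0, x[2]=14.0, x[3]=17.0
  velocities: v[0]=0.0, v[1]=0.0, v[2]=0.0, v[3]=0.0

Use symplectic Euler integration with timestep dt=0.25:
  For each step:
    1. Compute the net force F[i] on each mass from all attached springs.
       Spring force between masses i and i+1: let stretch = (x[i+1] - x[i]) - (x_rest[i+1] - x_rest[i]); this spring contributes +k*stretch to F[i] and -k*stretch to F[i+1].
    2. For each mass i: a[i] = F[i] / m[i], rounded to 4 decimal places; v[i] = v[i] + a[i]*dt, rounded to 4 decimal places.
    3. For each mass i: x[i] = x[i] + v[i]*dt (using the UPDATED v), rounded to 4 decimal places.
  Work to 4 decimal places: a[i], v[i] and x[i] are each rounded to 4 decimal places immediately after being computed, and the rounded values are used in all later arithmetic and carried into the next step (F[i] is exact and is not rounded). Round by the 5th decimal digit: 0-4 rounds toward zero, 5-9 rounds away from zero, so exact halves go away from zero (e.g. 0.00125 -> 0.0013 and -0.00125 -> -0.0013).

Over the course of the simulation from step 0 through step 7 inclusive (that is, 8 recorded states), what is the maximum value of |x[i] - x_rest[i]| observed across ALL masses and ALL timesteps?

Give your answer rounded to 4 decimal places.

Answer: 2.2907

Derivation:
Step 0: x=[5.0000 10.0000 14.0000 17.0000] v=[0.0000 0.0000 0.0000 0.0000]
Step 1: x=[5.1250 9.8750 13.9375 17.1250] v=[0.5000 -0.5000 -0.2500 0.5000]
Step 2: x=[5.3438 9.6641 13.8203 17.3516] v=[0.8750 -0.8438 -0.4688 0.9063]
Step 3: x=[5.6026 9.4326 13.6641 17.6368] v=[1.0352 -0.9259 -0.6250 1.1407]
Step 4: x=[5.8402 9.2513 13.4917 17.9254] v=[0.9502 -0.7252 -0.6897 1.1544]
Step 5: x=[6.0042 9.1737 13.3314 18.1598] v=[0.6558 -0.3106 -0.6414 0.9376]
Step 6: x=[6.0644 9.2196 13.2130 18.2907] v=[0.2406 0.1835 -0.4737 0.5234]
Step 7: x=[6.0190 9.3703 13.1624 18.2868] v=[-0.1818 0.6026 -0.2026 -0.0155]
Max displacement = 2.2907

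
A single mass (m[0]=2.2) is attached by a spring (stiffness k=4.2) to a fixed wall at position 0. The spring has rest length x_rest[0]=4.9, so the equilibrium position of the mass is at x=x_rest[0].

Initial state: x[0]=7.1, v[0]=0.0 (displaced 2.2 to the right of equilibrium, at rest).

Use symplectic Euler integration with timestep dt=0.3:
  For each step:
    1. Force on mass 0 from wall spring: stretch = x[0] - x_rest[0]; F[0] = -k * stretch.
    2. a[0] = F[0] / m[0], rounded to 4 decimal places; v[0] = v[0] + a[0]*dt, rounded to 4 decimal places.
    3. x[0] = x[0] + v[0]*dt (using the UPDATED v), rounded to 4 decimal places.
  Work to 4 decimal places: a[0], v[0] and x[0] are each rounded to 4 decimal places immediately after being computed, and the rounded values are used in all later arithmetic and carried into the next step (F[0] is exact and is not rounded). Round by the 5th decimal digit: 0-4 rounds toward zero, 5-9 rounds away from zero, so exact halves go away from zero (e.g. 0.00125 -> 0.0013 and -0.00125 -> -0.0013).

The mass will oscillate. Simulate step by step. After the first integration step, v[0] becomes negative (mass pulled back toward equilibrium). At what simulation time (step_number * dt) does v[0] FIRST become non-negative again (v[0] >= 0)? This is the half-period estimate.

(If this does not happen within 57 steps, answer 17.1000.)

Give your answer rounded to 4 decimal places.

Step 0: x=[7.1000] v=[0.0000]
Step 1: x=[6.7220] v=[-1.2600]
Step 2: x=[6.0310] v=[-2.3035]
Step 3: x=[5.1456] v=[-2.9513]
Step 4: x=[4.2180] v=[-3.0920]
Step 5: x=[3.4076] v=[-2.7014]
Step 6: x=[2.8536] v=[-1.8467]
Step 7: x=[2.6512] v=[-0.6747]
Step 8: x=[2.8352] v=[0.6133]
First v>=0 after going negative at step 8, time=2.4000

Answer: 2.4000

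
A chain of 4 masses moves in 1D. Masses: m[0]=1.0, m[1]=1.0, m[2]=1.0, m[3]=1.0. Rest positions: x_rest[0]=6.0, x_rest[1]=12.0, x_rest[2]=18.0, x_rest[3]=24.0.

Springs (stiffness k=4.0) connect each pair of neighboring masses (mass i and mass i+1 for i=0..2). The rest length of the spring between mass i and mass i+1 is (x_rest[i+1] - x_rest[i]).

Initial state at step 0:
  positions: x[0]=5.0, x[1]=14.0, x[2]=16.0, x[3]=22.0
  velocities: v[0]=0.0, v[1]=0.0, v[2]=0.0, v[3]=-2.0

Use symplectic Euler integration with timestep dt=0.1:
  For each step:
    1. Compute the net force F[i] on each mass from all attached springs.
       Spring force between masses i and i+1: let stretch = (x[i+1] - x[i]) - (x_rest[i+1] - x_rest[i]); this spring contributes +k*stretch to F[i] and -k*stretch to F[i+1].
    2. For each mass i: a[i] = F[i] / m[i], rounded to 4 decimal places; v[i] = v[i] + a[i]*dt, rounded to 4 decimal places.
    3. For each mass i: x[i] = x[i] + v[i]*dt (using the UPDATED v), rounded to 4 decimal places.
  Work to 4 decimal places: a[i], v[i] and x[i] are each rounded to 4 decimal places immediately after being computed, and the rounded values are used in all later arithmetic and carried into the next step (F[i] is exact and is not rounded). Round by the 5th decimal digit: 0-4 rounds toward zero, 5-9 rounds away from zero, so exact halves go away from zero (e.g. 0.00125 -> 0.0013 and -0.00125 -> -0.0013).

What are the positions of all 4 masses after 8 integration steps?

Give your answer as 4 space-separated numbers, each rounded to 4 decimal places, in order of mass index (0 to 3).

Answer: 6.7578 9.1915 17.6520 21.7988

Derivation:
Step 0: x=[5.0000 14.0000 16.0000 22.0000] v=[0.0000 0.0000 0.0000 -2.0000]
Step 1: x=[5.1200 13.7200 16.1600 21.8000] v=[1.2000 -2.8000 1.6000 -2.0000]
Step 2: x=[5.3440 13.1936 16.4480 21.6144] v=[2.2400 -5.2640 2.8800 -1.8560]
Step 3: x=[5.6420 12.4834 16.8125 21.4621] v=[2.9798 -7.1021 3.6448 -1.5226]
Step 4: x=[5.9736 11.6727 17.1898 21.3639] v=[3.3164 -8.1070 3.7730 -0.9824]
Step 5: x=[6.2932 10.8547 17.5134 21.3387] v=[3.1960 -8.1798 3.2358 -0.2520]
Step 6: x=[6.5553 10.1206 17.7236 21.4005] v=[2.6206 -7.3409 2.1024 0.6179]
Step 7: x=[6.7200 9.5480 17.7768 21.5552] v=[1.6467 -5.7258 0.5320 1.5471]
Step 8: x=[6.7578 9.1915 17.6520 21.7988] v=[0.3779 -3.5655 -1.2482 2.4357]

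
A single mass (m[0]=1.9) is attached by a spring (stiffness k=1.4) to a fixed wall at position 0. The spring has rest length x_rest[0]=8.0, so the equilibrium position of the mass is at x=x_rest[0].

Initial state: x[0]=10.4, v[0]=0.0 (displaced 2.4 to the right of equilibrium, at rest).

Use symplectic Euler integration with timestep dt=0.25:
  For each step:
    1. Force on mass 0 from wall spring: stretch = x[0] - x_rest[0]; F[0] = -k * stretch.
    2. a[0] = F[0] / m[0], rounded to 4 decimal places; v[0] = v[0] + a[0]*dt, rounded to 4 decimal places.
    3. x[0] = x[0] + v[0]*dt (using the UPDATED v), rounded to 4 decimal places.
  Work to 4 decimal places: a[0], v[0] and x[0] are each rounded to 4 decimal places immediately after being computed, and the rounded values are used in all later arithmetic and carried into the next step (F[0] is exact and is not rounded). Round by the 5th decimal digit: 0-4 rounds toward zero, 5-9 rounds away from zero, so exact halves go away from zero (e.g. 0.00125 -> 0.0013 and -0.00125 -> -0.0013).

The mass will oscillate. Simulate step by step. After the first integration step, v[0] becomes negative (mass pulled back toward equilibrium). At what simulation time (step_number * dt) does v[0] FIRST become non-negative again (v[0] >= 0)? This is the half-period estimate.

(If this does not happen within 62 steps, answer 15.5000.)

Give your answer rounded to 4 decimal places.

Answer: 3.7500

Derivation:
Step 0: x=[10.4000] v=[0.0000]
Step 1: x=[10.2895] v=[-0.4421]
Step 2: x=[10.0735] v=[-0.8639]
Step 3: x=[9.7620] v=[-1.2459]
Step 4: x=[9.3694] v=[-1.5705]
Step 5: x=[8.9137] v=[-1.8228]
Step 6: x=[8.4159] v=[-1.9911]
Step 7: x=[7.8990] v=[-2.0677]
Step 8: x=[7.3867] v=[-2.0491]
Step 9: x=[6.9027] v=[-1.9361]
Step 10: x=[6.4692] v=[-1.7340]
Step 11: x=[6.1062] v=[-1.4520]
Step 12: x=[5.8304] v=[-1.1032]
Step 13: x=[5.6545] v=[-0.7035]
Step 14: x=[5.5867] v=[-0.2714]
Step 15: x=[5.6300] v=[0.1732]
First v>=0 after going negative at step 15, time=3.7500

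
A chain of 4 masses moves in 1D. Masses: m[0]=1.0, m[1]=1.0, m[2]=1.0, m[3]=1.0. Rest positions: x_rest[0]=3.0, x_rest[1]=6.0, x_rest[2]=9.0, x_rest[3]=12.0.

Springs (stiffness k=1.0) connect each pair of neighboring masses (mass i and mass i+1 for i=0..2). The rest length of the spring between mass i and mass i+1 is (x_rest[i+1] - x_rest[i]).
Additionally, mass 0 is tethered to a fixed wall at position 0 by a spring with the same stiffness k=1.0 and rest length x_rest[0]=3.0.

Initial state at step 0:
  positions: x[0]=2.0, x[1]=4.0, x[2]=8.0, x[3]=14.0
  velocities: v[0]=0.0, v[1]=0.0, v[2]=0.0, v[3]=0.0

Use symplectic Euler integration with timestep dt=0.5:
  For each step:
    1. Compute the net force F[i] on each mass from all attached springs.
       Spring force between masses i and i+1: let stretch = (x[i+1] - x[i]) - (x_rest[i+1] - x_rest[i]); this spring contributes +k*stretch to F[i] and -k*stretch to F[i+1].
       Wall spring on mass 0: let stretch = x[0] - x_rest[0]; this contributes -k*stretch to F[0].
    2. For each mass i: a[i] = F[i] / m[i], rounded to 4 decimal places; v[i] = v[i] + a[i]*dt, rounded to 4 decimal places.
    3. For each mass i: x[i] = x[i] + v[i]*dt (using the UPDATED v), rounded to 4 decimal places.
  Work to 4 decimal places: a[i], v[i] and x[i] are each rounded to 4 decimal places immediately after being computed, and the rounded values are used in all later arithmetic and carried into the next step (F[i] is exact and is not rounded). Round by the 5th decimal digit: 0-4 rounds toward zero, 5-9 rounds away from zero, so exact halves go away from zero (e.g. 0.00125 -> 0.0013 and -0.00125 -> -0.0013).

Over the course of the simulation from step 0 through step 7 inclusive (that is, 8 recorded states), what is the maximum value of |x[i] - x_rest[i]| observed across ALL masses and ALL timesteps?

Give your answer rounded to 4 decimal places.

Answer: 2.1272

Derivation:
Step 0: x=[2.0000 4.0000 8.0000 14.0000] v=[0.0000 0.0000 0.0000 0.0000]
Step 1: x=[2.0000 4.5000 8.5000 13.2500] v=[0.0000 1.0000 1.0000 -1.5000]
Step 2: x=[2.1250 5.3750 9.1875 12.0625] v=[0.2500 1.7500 1.3750 -2.3750]
Step 3: x=[2.5313 6.3907 9.6407 10.9063] v=[0.8125 2.0313 0.9063 -2.3125]
Step 4: x=[3.2696 7.2540 9.5978 10.1837] v=[1.4766 1.7266 -0.0859 -1.4453]
Step 5: x=[4.1866 7.7072 9.1154 10.0646] v=[1.8340 0.9063 -0.9649 -0.2383]
Step 6: x=[4.9371 7.6323 8.5182 10.4582] v=[1.5010 -0.1499 -1.1944 0.7871]
Step 7: x=[5.1272 7.1050 8.1845 11.1168] v=[0.3801 -1.0546 -0.6674 1.3171]
Max displacement = 2.1272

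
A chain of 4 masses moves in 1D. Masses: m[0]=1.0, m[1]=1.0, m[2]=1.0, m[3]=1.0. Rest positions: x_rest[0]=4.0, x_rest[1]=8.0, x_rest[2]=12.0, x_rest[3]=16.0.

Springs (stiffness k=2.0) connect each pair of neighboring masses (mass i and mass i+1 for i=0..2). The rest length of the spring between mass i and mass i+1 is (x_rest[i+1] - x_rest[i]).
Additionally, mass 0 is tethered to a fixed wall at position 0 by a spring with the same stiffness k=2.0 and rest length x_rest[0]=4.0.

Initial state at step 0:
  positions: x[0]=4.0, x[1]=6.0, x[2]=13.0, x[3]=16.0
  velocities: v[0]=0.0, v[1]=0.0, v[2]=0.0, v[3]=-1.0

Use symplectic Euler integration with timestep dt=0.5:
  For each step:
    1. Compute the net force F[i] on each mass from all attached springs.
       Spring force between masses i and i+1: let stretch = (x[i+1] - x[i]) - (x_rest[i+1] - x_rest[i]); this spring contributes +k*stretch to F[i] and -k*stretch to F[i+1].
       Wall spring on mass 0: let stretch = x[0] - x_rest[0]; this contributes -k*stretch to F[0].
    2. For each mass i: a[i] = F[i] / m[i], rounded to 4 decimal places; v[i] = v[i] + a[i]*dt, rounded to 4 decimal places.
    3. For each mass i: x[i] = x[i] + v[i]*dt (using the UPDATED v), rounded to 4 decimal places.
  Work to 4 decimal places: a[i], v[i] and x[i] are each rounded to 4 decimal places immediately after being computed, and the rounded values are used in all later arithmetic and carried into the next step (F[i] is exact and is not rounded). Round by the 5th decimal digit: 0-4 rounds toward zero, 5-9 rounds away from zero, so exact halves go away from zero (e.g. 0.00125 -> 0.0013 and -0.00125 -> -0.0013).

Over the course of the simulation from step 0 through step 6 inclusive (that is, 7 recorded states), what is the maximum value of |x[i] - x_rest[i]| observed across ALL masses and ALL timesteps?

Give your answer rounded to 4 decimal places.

Step 0: x=[4.0000 6.0000 13.0000 16.0000] v=[0.0000 0.0000 0.0000 -1.0000]
Step 1: x=[3.0000 8.5000 11.0000 16.0000] v=[-2.0000 5.0000 -4.0000 0.0000]
Step 2: x=[3.2500 9.5000 10.2500 15.5000] v=[0.5000 2.0000 -1.5000 -1.0000]
Step 3: x=[5.0000 7.7500 11.7500 14.3750] v=[3.5000 -3.5000 3.0000 -2.2500]
Step 4: x=[5.6250 6.6250 12.5625 13.9375] v=[1.2500 -2.2500 1.6250 -0.8750]
Step 5: x=[3.9375 7.9688 11.0938 14.8125] v=[-3.3750 2.6875 -2.9375 1.7500]
Step 6: x=[2.2969 8.8594 9.9219 15.8282] v=[-3.2812 1.7812 -2.3438 2.0313]
Max displacement = 2.0781

Answer: 2.0781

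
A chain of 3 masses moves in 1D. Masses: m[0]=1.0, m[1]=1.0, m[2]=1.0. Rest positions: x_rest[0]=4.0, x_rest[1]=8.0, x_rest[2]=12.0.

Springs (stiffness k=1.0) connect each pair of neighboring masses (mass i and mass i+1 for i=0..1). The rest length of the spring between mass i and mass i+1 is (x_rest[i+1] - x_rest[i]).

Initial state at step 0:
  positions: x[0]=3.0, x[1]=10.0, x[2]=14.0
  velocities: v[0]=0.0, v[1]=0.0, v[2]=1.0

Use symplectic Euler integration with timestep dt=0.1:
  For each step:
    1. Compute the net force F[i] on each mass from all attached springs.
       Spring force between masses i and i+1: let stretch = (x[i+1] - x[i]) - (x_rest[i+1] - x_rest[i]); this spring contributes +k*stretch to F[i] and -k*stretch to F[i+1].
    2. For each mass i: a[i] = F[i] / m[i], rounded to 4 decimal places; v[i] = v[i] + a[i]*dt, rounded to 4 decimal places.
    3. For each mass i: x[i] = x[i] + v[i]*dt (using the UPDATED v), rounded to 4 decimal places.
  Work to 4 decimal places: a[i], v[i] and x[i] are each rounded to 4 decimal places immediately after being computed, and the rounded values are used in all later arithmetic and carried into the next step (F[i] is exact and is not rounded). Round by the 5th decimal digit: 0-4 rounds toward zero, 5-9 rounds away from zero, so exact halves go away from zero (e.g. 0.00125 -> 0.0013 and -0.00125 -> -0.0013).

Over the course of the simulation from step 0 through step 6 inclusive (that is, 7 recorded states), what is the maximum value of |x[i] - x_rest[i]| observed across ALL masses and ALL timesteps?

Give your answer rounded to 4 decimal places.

Step 0: x=[3.0000 10.0000 14.0000] v=[0.0000 0.0000 1.0000]
Step 1: x=[3.0300 9.9700 14.1000] v=[0.3000 -0.3000 1.0000]
Step 2: x=[3.0894 9.9119 14.1987] v=[0.5940 -0.5810 0.9870]
Step 3: x=[3.1770 9.8284 14.2945] v=[0.8763 -0.8346 0.9583]
Step 4: x=[3.2911 9.7231 14.3857] v=[1.1414 -1.0531 0.9117]
Step 5: x=[3.4296 9.6001 14.4702] v=[1.3846 -1.2300 0.8454]
Step 6: x=[3.5898 9.4641 14.5460] v=[1.6017 -1.3600 0.7584]
Max displacement = 2.5460

Answer: 2.5460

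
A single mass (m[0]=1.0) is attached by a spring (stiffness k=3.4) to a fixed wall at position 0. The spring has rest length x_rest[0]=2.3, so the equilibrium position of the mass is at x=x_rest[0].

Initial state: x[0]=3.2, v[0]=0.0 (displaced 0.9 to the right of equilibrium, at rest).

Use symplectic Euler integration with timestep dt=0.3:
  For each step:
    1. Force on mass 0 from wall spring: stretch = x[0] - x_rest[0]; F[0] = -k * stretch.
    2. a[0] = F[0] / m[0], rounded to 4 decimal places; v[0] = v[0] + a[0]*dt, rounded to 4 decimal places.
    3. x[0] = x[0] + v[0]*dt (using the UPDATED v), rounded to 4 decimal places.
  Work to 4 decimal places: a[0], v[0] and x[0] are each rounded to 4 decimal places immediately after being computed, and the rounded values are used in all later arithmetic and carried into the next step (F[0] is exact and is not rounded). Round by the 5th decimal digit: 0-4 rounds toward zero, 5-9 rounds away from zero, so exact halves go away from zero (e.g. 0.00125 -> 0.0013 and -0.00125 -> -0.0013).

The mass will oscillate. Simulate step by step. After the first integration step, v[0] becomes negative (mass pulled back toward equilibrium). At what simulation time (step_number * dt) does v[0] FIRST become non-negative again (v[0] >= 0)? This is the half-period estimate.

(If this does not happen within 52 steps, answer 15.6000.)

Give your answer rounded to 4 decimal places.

Answer: 1.8000

Derivation:
Step 0: x=[3.2000] v=[0.0000]
Step 1: x=[2.9246] v=[-0.9180]
Step 2: x=[2.4581] v=[-1.5551]
Step 3: x=[1.9432] v=[-1.7164]
Step 4: x=[1.5375] v=[-1.3525]
Step 5: x=[1.3651] v=[-0.5748]
Step 6: x=[1.4787] v=[0.3788]
First v>=0 after going negative at step 6, time=1.8000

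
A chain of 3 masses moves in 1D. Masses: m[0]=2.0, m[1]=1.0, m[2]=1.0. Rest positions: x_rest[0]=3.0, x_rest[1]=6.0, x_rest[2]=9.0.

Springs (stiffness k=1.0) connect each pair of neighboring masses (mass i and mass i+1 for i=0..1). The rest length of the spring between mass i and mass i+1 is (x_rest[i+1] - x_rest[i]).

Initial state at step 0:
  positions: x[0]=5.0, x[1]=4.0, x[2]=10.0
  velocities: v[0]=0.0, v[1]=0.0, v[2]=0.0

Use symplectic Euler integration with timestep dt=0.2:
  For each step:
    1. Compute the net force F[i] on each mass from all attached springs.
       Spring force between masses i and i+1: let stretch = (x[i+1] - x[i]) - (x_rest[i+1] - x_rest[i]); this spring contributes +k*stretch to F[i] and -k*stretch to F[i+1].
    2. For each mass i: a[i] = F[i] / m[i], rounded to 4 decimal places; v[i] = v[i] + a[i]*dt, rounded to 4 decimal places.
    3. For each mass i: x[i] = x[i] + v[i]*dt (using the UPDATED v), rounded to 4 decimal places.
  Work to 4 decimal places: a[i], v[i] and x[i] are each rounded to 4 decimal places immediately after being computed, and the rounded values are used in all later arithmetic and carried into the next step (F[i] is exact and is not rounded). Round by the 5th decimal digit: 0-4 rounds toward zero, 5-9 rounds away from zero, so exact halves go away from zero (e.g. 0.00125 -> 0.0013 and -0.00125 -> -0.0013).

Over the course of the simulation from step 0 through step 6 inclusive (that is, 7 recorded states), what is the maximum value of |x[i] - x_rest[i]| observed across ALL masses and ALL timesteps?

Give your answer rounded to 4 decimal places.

Answer: 2.0179

Derivation:
Step 0: x=[5.0000 4.0000 10.0000] v=[0.0000 0.0000 0.0000]
Step 1: x=[4.9200 4.2800 9.8800] v=[-0.4000 1.4000 -0.6000]
Step 2: x=[4.7672 4.8096 9.6560] v=[-0.7640 2.6480 -1.1200]
Step 3: x=[4.5552 5.5314 9.3581] v=[-1.0598 3.6088 -1.4893]
Step 4: x=[4.3028 6.3672 9.0272] v=[-1.2622 4.1789 -1.6546]
Step 5: x=[4.0316 7.2268 8.7099] v=[-1.3558 4.2980 -1.5866]
Step 6: x=[3.7643 8.0179 8.4533] v=[-1.3363 3.9556 -1.2832]
Max displacement = 2.0179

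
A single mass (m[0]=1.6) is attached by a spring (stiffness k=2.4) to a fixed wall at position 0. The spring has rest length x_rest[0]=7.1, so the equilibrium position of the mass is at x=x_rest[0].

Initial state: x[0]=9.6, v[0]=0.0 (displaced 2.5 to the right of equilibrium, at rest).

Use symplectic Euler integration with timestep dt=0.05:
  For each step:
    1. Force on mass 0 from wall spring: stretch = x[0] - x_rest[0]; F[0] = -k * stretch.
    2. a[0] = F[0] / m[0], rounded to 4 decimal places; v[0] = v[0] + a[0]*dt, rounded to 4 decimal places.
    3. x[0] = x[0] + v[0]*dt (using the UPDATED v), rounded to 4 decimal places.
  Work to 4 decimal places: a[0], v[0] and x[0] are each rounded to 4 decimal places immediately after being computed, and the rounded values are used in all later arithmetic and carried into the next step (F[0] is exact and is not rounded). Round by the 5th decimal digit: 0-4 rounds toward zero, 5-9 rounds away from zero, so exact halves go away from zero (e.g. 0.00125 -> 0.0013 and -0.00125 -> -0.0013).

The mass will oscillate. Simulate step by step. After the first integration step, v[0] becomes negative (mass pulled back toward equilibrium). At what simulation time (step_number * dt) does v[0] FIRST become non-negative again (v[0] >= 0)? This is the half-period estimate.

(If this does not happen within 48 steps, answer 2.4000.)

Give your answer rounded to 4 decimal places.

Step 0: x=[9.6000] v=[0.0000]
Step 1: x=[9.5906] v=[-0.1875]
Step 2: x=[9.5719] v=[-0.3743]
Step 3: x=[9.5439] v=[-0.5597]
Step 4: x=[9.5068] v=[-0.7430]
Step 5: x=[9.4606] v=[-0.9235]
Step 6: x=[9.4056] v=[-1.1005]
Step 7: x=[9.3419] v=[-1.2734]
Step 8: x=[9.2698] v=[-1.4415]
Step 9: x=[9.1896] v=[-1.6042]
Step 10: x=[9.1016] v=[-1.7609]
Step 11: x=[9.0061] v=[-1.9110]
Step 12: x=[8.9034] v=[-2.0540]
Step 13: x=[8.7939] v=[-2.1893]
Step 14: x=[8.6781] v=[-2.3163]
Step 15: x=[8.5564] v=[-2.4347]
Step 16: x=[8.4292] v=[-2.5439]
Step 17: x=[8.2970] v=[-2.6436]
Step 18: x=[8.1603] v=[-2.7334]
Step 19: x=[8.0197] v=[-2.8129]
Step 20: x=[7.8756] v=[-2.8819]
Step 21: x=[7.7286] v=[-2.9401]
Step 22: x=[7.5792] v=[-2.9872]
Step 23: x=[7.4280] v=[-3.0231]
Step 24: x=[7.2756] v=[-3.0477]
Step 25: x=[7.1226] v=[-3.0609]
Step 26: x=[6.9695] v=[-3.0626]
Step 27: x=[6.8169] v=[-3.0528]
Step 28: x=[6.6653] v=[-3.0316]
Step 29: x=[6.5154] v=[-2.9990]
Step 30: x=[6.3676] v=[-2.9552]
Step 31: x=[6.2226] v=[-2.9003]
Step 32: x=[6.0809] v=[-2.8345]
Step 33: x=[5.9430] v=[-2.7581]
Step 34: x=[5.8094] v=[-2.6713]
Step 35: x=[5.6807] v=[-2.5745]
Step 36: x=[5.5573] v=[-2.4681]
Step 37: x=[5.4397] v=[-2.3524]
Step 38: x=[5.3283] v=[-2.2279]
Step 39: x=[5.2236] v=[-2.0950]
Step 40: x=[5.1259] v=[-1.9543]
Step 41: x=[5.0356] v=[-1.8062]
Step 42: x=[4.9530] v=[-1.6514]
Step 43: x=[4.8785] v=[-1.4904]
Step 44: x=[4.8123] v=[-1.3238]
Step 45: x=[4.7547] v=[-1.1522]
Step 46: x=[4.7059] v=[-0.9763]
Step 47: x=[4.6661] v=[-0.7967]
Step 48: x=[4.6354] v=[-0.6142]
v[0] did not become non-negative within 48 steps; using fallback time=2.4000

Answer: 2.4000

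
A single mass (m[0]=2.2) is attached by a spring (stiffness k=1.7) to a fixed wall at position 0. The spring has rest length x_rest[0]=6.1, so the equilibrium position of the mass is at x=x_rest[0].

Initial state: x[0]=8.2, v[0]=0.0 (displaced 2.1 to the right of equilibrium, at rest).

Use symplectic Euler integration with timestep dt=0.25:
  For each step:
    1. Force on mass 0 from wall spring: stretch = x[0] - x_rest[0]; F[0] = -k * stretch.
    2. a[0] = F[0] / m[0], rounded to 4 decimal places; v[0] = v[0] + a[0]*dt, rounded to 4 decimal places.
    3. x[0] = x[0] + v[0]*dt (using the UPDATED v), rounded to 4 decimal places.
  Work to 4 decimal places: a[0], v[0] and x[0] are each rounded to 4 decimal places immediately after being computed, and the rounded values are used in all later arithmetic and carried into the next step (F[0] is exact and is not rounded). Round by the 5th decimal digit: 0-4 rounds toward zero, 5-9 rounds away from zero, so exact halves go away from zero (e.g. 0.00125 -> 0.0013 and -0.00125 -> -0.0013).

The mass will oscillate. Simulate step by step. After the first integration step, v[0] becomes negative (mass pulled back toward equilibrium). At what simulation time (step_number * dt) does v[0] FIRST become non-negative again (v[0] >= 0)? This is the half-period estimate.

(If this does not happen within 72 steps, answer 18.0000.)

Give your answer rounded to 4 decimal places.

Answer: 3.7500

Derivation:
Step 0: x=[8.2000] v=[0.0000]
Step 1: x=[8.0986] v=[-0.4057]
Step 2: x=[7.9007] v=[-0.7918]
Step 3: x=[7.6158] v=[-1.1397]
Step 4: x=[7.2577] v=[-1.4325]
Step 5: x=[6.8437] v=[-1.6562]
Step 6: x=[6.3937] v=[-1.7999]
Step 7: x=[5.9295] v=[-1.8567]
Step 8: x=[5.4736] v=[-1.8238]
Step 9: x=[5.0479] v=[-1.7028]
Step 10: x=[4.6730] v=[-1.4996]
Step 11: x=[4.3670] v=[-1.2239]
Step 12: x=[4.1447] v=[-0.8891]
Step 13: x=[4.0169] v=[-0.5114]
Step 14: x=[3.9897] v=[-0.1090]
Step 15: x=[4.0644] v=[0.2987]
First v>=0 after going negative at step 15, time=3.7500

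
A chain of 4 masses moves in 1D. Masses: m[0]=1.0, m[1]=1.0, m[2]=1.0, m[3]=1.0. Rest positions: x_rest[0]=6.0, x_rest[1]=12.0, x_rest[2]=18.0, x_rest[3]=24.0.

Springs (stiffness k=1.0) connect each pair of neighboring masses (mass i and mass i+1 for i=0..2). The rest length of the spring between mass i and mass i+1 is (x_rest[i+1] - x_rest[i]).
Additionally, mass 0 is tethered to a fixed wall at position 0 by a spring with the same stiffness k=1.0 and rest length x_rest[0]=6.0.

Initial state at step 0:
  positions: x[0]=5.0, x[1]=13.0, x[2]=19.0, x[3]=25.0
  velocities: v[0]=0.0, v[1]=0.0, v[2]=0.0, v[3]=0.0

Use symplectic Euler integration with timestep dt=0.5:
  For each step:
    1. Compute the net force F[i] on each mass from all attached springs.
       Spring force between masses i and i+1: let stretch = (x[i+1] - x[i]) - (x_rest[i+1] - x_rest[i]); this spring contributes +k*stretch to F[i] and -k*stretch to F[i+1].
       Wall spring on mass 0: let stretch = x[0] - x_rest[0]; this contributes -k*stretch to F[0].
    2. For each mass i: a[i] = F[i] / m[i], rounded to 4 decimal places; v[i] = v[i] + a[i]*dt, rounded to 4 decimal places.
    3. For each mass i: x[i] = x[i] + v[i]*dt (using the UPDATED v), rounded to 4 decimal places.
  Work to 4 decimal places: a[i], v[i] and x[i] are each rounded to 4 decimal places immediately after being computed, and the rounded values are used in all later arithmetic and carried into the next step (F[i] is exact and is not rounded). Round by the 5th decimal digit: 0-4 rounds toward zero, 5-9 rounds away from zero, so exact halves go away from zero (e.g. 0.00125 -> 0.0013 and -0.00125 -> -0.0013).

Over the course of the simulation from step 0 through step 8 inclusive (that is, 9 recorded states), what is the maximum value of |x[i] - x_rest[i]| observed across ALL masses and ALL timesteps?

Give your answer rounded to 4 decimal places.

Answer: 1.3594

Derivation:
Step 0: x=[5.0000 13.0000 19.0000 25.0000] v=[0.0000 0.0000 0.0000 0.0000]
Step 1: x=[5.7500 12.5000 19.0000 25.0000] v=[1.5000 -1.0000 0.0000 0.0000]
Step 2: x=[6.7500 11.9375 18.8750 25.0000] v=[2.0000 -1.1250 -0.2500 0.0000]
Step 3: x=[7.3594 11.8125 18.5469 24.9688] v=[1.2188 -0.2500 -0.6563 -0.0625]
Step 4: x=[7.2422 12.2579 18.1406 24.8321] v=[-0.2344 0.8907 -0.8126 -0.2735]
Step 5: x=[6.5684 12.9200 17.9365 24.5225] v=[-1.3477 1.3242 -0.4082 -0.6193]
Step 6: x=[5.8404 13.2484 18.1248 24.0664] v=[-1.4561 0.6567 0.3766 -0.9123]
Step 7: x=[5.5043 12.9439 18.5794 23.6249] v=[-0.6723 -0.6091 0.9092 -0.8831]
Step 8: x=[5.6520 12.1883 18.8865 23.4220] v=[0.2954 -1.5112 0.6142 -0.4059]
Max displacement = 1.3594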